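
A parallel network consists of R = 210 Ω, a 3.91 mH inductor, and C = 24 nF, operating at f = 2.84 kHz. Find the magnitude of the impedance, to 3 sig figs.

ω = 2πf = 17840 rad/s
X_L = ωL = 69.8 Ω
X_C = 1/(ωC) = 2340 Ω
Parallel: admittances add. Y = 1/R + 1/(jωL) + jωC
Y = (0.00476 − j0.0139) S
|Y| = 0.0147 S → |Z| = 1/|Y| = 68.0 Ω, ∠Z = −∠Y = 71.1°

68.0 Ω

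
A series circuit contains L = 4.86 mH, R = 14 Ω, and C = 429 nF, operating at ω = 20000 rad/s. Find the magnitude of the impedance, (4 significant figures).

X_L = ωL = 97.20 Ω
X_C = 1/(ωC) = 116.6 Ω
Net reactance X = X_L − X_C = -19.35 Ω
Z = 14.00 − j19.35 Ω
|Z| = √(14.00² + 19.35²) = 23.88 Ω

23.88 Ω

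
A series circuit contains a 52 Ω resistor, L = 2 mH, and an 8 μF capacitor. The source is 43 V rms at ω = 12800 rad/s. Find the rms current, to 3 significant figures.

X_L = ωL = 25.6 Ω
X_C = 1/(ωC) = 9.77 Ω
Net reactance X = X_L − X_C = 15.8 Ω
Z = 52.0 + j15.8 Ω
|Z| = √(52.0² + 15.8²) = 54.4 Ω
I = V/|Z| = 43/54.4 = 791 mA

791 mA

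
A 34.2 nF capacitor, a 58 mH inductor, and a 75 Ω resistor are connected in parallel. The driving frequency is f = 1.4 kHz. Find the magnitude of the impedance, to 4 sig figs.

ω = 2πf = 8796 rad/s
X_L = ωL = 510.2 Ω
X_C = 1/(ωC) = 3324 Ω
Parallel: admittances add. Y = 1/R + 1/(jωL) + jωC
Y = (0.01333 − j0.001659) S
|Y| = 0.01344 S → |Z| = 1/|Y| = 74.43 Ω, ∠Z = −∠Y = 7.093°

74.43 Ω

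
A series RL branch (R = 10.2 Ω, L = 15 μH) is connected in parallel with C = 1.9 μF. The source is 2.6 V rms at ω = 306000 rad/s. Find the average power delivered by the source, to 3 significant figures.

551 mW

X_L = ωL = 4.59 Ω
X_C = 1/(ωC) = 1.72 Ω
Branch 1 (R+jX_L): Z₁ = 10.2 + j4.59 Ω, |Z₁| = 11.2 Ω
Branch 2 (−jX_C): Z₂ = −j1.72 Ω
Parallel: Z = Z₁Z₂/(Z₁+Z₂), |Z| = 1.82 Ω, ∠Z = -81.5°
I = V/|Z| = 1.43 A
P = VI cos φ = 2.6 × 1.43 × cos(-81.5°) = 551 mW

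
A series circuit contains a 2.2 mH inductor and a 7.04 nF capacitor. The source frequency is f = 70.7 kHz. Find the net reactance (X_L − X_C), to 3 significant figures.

ω = 2πf = 444200 rad/s
X_L = ωL = 977 Ω
X_C = 1/(ωC) = 320 Ω
X = 977 − 320 = 658 Ω

658 Ω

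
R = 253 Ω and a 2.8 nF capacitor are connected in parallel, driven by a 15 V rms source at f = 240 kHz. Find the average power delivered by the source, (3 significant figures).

ω = 2πf = 1.508e+06 rad/s
X_C = 1/(ωC) = 237 Ω
Parallel: admittances add. Y = 1/R + jωC
Y = (0.00395 + j0.00422) S
|Y| = 0.00578 S → |Z| = 1/|Y| = 173 Ω, ∠Z = −∠Y = -46.9°
I = V/|Z| = 86.8 mA
P = VI cos φ = 15 × 0.0868 × cos(-46.9°) = 889 mW

889 mW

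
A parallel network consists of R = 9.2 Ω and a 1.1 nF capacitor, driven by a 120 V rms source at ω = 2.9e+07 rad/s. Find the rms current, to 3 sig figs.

X_C = 1/(ωC) = 31.3 Ω
Parallel: admittances add. Y = 1/R + jωC
Y = (0.109 + j0.0319) S
|Y| = 0.113 S → |Z| = 1/|Y| = 8.83 Ω, ∠Z = −∠Y = -16.4°
I = V/|Z| = 120/8.83 = 13.6 A

13.6 A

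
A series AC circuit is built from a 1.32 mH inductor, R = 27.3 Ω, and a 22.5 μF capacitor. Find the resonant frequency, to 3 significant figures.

924 Hz

ω₀ = 1/√(LC) = 1/√(0.00132 × 2.25e-05) = 5803 rad/s
f₀ = ω₀/(2π) = 924 Hz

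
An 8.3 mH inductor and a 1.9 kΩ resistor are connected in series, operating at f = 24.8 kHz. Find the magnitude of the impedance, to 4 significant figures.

ω = 2πf = 155800 rad/s
X_L = ωL = 1293 Ω
Z = 1900 + j1293 Ω
|Z| = √(1900² + 1293²) = 2298 Ω

2298 Ω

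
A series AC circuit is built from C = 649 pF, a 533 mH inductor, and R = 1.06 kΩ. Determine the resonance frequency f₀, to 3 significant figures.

ω₀ = 1/√(LC) = 1/√(0.533 × 6.49e-10) = 53770 rad/s
f₀ = ω₀/(2π) = 8.56 kHz

8.56 kHz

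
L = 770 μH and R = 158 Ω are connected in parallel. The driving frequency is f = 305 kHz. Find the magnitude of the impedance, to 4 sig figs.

ω = 2πf = 1.916e+06 rad/s
X_L = ωL = 1476 Ω
Parallel: admittances add. Y = 1/R + 1/(jωL)
Y = (0.006329 − j0.0006777) S
|Y| = 0.006365 S → |Z| = 1/|Y| = 157.1 Ω, ∠Z = −∠Y = 6.112°

157.1 Ω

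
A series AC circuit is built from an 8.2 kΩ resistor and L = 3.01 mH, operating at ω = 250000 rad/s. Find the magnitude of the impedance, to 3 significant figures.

X_L = ωL = 752 Ω
Z = 8200 + j752 Ω
|Z| = √(8200² + 752²) = 8230 Ω

8230 Ω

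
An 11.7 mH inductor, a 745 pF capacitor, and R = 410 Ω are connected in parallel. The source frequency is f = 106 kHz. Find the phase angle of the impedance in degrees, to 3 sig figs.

-8.58°

ω = 2πf = 666000 rad/s
X_L = ωL = 7790 Ω
X_C = 1/(ωC) = 2020 Ω
Parallel: admittances add. Y = 1/R + 1/(jωL) + jωC
Y = (0.00244 + j0.000368) S
|Y| = 0.00247 S → |Z| = 1/|Y| = 405 Ω, ∠Z = −∠Y = -8.58°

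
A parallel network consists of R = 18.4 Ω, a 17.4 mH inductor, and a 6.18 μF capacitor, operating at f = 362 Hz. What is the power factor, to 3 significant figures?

ω = 2πf = 2275 rad/s
X_L = ωL = 39.6 Ω
X_C = 1/(ωC) = 71.1 Ω
Parallel: admittances add. Y = 1/R + 1/(jωL) + jωC
Y = (0.0543 − j0.0112) S
|Y| = 0.0555 S → |Z| = 1/|Y| = 18.0 Ω, ∠Z = −∠Y = 11.7°
cos φ = cos(11.7°) = 0.979

0.979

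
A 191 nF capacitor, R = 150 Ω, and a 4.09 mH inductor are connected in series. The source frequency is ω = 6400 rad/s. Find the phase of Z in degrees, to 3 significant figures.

-79.3°

X_L = ωL = 26.2 Ω
X_C = 1/(ωC) = 818 Ω
Net reactance X = X_L − X_C = -792 Ω
Z = 150 − j792 Ω
|Z| = √(150² + 792²) = 806 Ω
∠Z = arctan(-792/150) = -79.3°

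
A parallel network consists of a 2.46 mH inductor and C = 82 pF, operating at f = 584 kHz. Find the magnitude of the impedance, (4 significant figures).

ω = 2πf = 3.669e+06 rad/s
X_L = ωL = 9027 Ω
X_C = 1/(ωC) = 3323 Ω
Parallel: admittances add. Y = 1/(jωL) + jωC
Y = (0 + j0.0001901) S
|Y| = 0.0001901 S → |Z| = 1/|Y| = 5260 Ω, ∠Z = −∠Y = -90.00°

5260 Ω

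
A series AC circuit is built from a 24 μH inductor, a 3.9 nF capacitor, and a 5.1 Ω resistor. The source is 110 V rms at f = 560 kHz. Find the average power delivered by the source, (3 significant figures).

386 W

ω = 2πf = 3.519e+06 rad/s
X_L = ωL = 84.4 Ω
X_C = 1/(ωC) = 72.9 Ω
Net reactance X = X_L − X_C = 11.6 Ω
Z = 5.10 + j11.6 Ω
|Z| = √(5.10² + 11.6²) = 12.6 Ω
∠Z = arctan(11.6/5.10) = 66.2°
I = V/|Z| = 8.70 A
P = VI cos φ = 110 × 8.70 × cos(66.2°) = 386 W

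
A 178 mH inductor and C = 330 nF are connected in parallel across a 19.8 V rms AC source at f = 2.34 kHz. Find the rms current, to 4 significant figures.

ω = 2πf = 14700 rad/s
X_L = ωL = 2617 Ω
X_C = 1/(ωC) = 206.1 Ω
Parallel: admittances add. Y = 1/(jωL) + jωC
Y = (0 + j0.004470) S
|Y| = 0.004470 S → |Z| = 1/|Y| = 223.7 Ω, ∠Z = −∠Y = -90.00°
I = V/|Z| = 19.8/223.7 = 88.50 mA

88.50 mA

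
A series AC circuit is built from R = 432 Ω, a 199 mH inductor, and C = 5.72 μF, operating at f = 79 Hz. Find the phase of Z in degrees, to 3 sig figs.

ω = 2πf = 496.4 rad/s
X_L = ωL = 98.8 Ω
X_C = 1/(ωC) = 352 Ω
Net reactance X = X_L − X_C = -253 Ω
Z = 432 − j253 Ω
|Z| = √(432² + 253²) = 501 Ω
∠Z = arctan(-253/432) = -30.4°

-30.4°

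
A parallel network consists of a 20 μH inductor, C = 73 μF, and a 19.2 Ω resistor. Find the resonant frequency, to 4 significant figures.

4.165 kHz

ω₀ = 1/√(LC) = 1/√(2e-05 × 7.3e-05) = 26170 rad/s
f₀ = ω₀/(2π) = 4.165 kHz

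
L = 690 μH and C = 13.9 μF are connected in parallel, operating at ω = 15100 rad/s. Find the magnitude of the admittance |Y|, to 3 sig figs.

114 mS

X_L = ωL = 10.4 Ω
X_C = 1/(ωC) = 4.76 Ω
Parallel: admittances add. Y = 1/(jωL) + jωC
Y = (0 + j0.114) S
|Y| = 0.114 S → |Z| = 1/|Y| = 8.78 Ω, ∠Z = −∠Y = -90.0°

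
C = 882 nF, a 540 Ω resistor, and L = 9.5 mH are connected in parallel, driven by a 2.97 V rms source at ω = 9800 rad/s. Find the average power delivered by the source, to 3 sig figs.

16.3 mW

X_L = ωL = 93.1 Ω
X_C = 1/(ωC) = 116 Ω
Parallel: admittances add. Y = 1/R + 1/(jωL) + jωC
Y = (0.00185 − j0.00210) S
|Y| = 0.00280 S → |Z| = 1/|Y| = 357 Ω, ∠Z = −∠Y = 48.6°
I = V/|Z| = 8.31 mA
P = VI cos φ = 2.97 × 0.00831 × cos(48.6°) = 16.3 mW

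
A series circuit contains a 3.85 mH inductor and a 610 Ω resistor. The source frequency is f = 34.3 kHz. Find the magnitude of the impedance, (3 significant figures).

ω = 2πf = 215500 rad/s
X_L = ωL = 830 Ω
Z = 610 + j830 Ω
|Z| = √(610² + 830²) = 1030 Ω

1030 Ω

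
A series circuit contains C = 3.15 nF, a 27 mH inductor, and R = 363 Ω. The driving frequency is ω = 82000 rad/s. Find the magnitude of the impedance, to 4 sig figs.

1697 Ω

X_L = ωL = 2214 Ω
X_C = 1/(ωC) = 3871 Ω
Net reactance X = X_L − X_C = -1657 Ω
Z = 363.0 − j1657 Ω
|Z| = √(363.0² + 1657²) = 1697 Ω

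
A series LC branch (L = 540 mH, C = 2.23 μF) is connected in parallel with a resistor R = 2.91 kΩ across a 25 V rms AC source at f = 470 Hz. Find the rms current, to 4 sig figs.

19.34 mA

ω = 2πf = 2953 rad/s
X_L = ωL = 1595 Ω
X_C = 1/(ωC) = 151.9 Ω
Branch 1: Z₁ = R = 2910 Ω
Branch 2 (series LC): Z₂ = j(X_L − X_C) = j1443 Ω
Parallel: Z = Z₁Z₂/(Z₁+Z₂), |Z| = 1293 Ω, ∠Z = 63.63°
I = V/|Z| = 25/1293 = 19.34 mA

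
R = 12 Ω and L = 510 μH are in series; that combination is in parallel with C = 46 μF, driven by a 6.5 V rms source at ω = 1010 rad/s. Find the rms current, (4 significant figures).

608.3 mA

X_L = ωL = 0.5151 Ω
X_C = 1/(ωC) = 21.52 Ω
Branch 1 (R+jX_L): Z₁ = 12.00 + j0.5151 Ω, |Z₁| = 12.01 Ω
Branch 2 (−jX_C): Z₂ = −j21.52 Ω
Parallel: Z = Z₁Z₂/(Z₁+Z₂), |Z| = 10.69 Ω, ∠Z = -27.28°
I = V/|Z| = 6.5/10.69 = 608.3 mA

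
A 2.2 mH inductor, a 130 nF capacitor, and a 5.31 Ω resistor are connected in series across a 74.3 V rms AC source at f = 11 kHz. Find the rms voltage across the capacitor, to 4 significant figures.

ω = 2πf = 69120 rad/s
X_L = ωL = 152.1 Ω
X_C = 1/(ωC) = 111.3 Ω
Net reactance X = X_L − X_C = 40.76 Ω
Z = 5.310 + j40.76 Ω
|Z| = √(5.310² + 40.76²) = 41.10 Ω
I = V/|Z| = 1.808 A
V_C = I·|Z_C| = 1.808 × 111.3 = 201.2 V

201.2 V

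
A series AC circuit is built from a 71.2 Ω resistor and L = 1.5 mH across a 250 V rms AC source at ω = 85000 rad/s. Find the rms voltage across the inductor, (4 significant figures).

218.3 V

X_L = ωL = 127.5 Ω
Z = 71.20 + j127.5 Ω
|Z| = √(71.20² + 127.5²) = 146.0 Ω
I = V/|Z| = 1.712 A
V_L = I·|Z_L| = 1.712 × 127.5 = 218.3 V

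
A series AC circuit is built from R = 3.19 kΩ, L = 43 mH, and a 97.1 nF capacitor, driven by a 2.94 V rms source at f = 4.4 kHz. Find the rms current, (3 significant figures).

893 μA

ω = 2πf = 27650 rad/s
X_L = ωL = 1190 Ω
X_C = 1/(ωC) = 373 Ω
Net reactance X = X_L − X_C = 816 Ω
Z = 3190 + j816 Ω
|Z| = √(3190² + 816²) = 3290 Ω
I = V/|Z| = 2.94/3290 = 893 μA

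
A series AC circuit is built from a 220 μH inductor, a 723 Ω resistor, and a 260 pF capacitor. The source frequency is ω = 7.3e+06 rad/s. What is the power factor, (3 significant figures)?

0.557

X_L = ωL = 1610 Ω
X_C = 1/(ωC) = 527 Ω
Net reactance X = X_L − X_C = 1080 Ω
Z = 723 + j1080 Ω
|Z| = √(723² + 1080²) = 1300 Ω
∠Z = arctan(1080/723) = 56.2°
cos φ = cos(56.2°) = 0.557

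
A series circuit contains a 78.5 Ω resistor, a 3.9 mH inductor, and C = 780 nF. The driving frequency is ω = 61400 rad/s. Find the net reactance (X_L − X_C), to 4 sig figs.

218.6 Ω

X_L = ωL = 239.5 Ω
X_C = 1/(ωC) = 20.88 Ω
X = 239.5 − 20.88 = 218.6 Ω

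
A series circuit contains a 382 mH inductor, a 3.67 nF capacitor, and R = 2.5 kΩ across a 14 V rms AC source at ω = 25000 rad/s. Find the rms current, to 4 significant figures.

4.928 mA

X_L = ωL = 9550 Ω
X_C = 1/(ωC) = 10900 Ω
Net reactance X = X_L − X_C = -1349 Ω
Z = 2500 − j1349 Ω
|Z| = √(2500² + 1349²) = 2841 Ω
I = V/|Z| = 14/2841 = 4.928 mA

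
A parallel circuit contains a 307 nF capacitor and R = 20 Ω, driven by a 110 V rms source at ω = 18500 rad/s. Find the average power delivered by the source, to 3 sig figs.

X_C = 1/(ωC) = 176 Ω
Parallel: admittances add. Y = 1/R + jωC
Y = (0.0500 + j0.00568) S
|Y| = 0.0503 S → |Z| = 1/|Y| = 19.9 Ω, ∠Z = −∠Y = -6.48°
I = V/|Z| = 5.54 A
P = VI cos φ = 110 × 5.54 × cos(-6.48°) = 605 W

605 W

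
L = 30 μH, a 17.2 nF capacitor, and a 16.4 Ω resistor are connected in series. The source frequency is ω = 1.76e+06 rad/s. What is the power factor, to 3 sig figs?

X_L = ωL = 52.8 Ω
X_C = 1/(ωC) = 33.0 Ω
Net reactance X = X_L − X_C = 19.8 Ω
Z = 16.4 + j19.8 Ω
|Z| = √(16.4² + 19.8²) = 25.7 Ω
∠Z = arctan(19.8/16.4) = 50.3°
cos φ = cos(50.3°) = 0.639

0.639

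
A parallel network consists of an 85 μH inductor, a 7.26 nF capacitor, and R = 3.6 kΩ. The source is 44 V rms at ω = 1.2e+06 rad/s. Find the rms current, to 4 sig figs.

49.57 mA

X_L = ωL = 102.0 Ω
X_C = 1/(ωC) = 114.8 Ω
Parallel: admittances add. Y = 1/R + 1/(jωL) + jωC
Y = (0.0002778 − j0.001092) S
|Y| = 0.001127 S → |Z| = 1/|Y| = 887.5 Ω, ∠Z = −∠Y = 75.73°
I = V/|Z| = 44/887.5 = 49.57 mA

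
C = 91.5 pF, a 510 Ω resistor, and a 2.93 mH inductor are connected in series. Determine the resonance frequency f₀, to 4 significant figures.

307.4 kHz

ω₀ = 1/√(LC) = 1/√(0.00293 × 9.15e-11) = 1.931e+06 rad/s
f₀ = ω₀/(2π) = 307.4 kHz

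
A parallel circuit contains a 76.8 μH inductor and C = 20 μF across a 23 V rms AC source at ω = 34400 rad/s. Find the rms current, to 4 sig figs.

X_L = ωL = 2.642 Ω
X_C = 1/(ωC) = 1.453 Ω
Parallel: admittances add. Y = 1/(jωL) + jωC
Y = (0 + j0.3095) S
|Y| = 0.3095 S → |Z| = 1/|Y| = 3.231 Ω, ∠Z = −∠Y = -90.00°
I = V/|Z| = 23/3.231 = 7.118 A

7.118 A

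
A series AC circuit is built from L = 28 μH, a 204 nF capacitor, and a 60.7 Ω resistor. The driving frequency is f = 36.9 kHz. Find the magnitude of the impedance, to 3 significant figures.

62.4 Ω

ω = 2πf = 231800 rad/s
X_L = ωL = 6.49 Ω
X_C = 1/(ωC) = 21.1 Ω
Net reactance X = X_L − X_C = -14.7 Ω
Z = 60.7 − j14.7 Ω
|Z| = √(60.7² + 14.7²) = 62.4 Ω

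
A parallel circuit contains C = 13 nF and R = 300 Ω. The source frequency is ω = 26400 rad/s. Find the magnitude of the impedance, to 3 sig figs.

298 Ω

X_C = 1/(ωC) = 2910 Ω
Parallel: admittances add. Y = 1/R + jωC
Y = (0.00333 + j0.000343) S
|Y| = 0.00335 S → |Z| = 1/|Y| = 298 Ω, ∠Z = −∠Y = -5.88°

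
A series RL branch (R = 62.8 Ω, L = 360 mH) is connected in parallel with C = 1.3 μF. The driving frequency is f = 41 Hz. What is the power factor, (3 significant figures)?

ω = 2πf = 257.6 rad/s
X_L = ωL = 92.7 Ω
X_C = 1/(ωC) = 2990 Ω
Branch 1 (R+jX_L): Z₁ = 62.8 + j92.7 Ω, |Z₁| = 112 Ω
Branch 2 (−jX_C): Z₂ = −j2990 Ω
Parallel: Z = Z₁Z₂/(Z₁+Z₂), |Z| = 116 Ω, ∠Z = 54.7°
cos φ = cos(54.7°) = 0.579

0.579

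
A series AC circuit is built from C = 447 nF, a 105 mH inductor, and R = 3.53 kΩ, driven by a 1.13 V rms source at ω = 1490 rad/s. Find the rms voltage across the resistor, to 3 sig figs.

X_L = ωL = 156 Ω
X_C = 1/(ωC) = 1500 Ω
Net reactance X = X_L − X_C = -1340 Ω
Z = 3530 − j1340 Ω
|Z| = √(3530² + 1340²) = 3780 Ω
I = V/|Z| = 299 μA
V_R = I·|Z_R| = 0.000299 × 3530 = 1.06 V

1.06 V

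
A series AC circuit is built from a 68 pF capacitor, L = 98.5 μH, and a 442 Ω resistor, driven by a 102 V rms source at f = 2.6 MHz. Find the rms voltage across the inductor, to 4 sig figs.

ω = 2πf = 1.634e+07 rad/s
X_L = ωL = 1609 Ω
X_C = 1/(ωC) = 900.2 Ω
Net reactance X = X_L − X_C = 708.9 Ω
Z = 442.0 + j708.9 Ω
|Z| = √(442.0² + 708.9²) = 835.4 Ω
I = V/|Z| = 122.1 mA
V_L = I·|Z_L| = 0.1221 × 1609 = 196.5 V

196.5 V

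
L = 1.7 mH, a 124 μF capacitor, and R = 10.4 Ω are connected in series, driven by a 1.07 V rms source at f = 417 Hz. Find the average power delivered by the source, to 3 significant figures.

108 mW

ω = 2πf = 2620 rad/s
X_L = ωL = 4.45 Ω
X_C = 1/(ωC) = 3.08 Ω
Net reactance X = X_L − X_C = 1.38 Ω
Z = 10.4 + j1.38 Ω
|Z| = √(10.4² + 1.38²) = 10.5 Ω
∠Z = arctan(1.38/10.4) = 7.54°
I = V/|Z| = 102 mA
P = VI cos φ = 1.07 × 0.102 × cos(7.54°) = 108 mW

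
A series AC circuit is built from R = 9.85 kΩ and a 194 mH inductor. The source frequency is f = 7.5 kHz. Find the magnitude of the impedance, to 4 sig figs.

ω = 2πf = 47120 rad/s
X_L = ωL = 9142 Ω
Z = 9850 + j9142 Ω
|Z| = √(9850² + 9142²) = 13440 Ω

13440 Ω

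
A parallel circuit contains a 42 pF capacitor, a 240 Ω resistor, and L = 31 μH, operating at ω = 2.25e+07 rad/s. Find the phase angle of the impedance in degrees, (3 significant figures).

6.69°

X_L = ωL = 698 Ω
X_C = 1/(ωC) = 1060 Ω
Parallel: admittances add. Y = 1/R + 1/(jωL) + jωC
Y = (0.00417 − j0.000489) S
|Y| = 0.00420 S → |Z| = 1/|Y| = 238 Ω, ∠Z = −∠Y = 6.69°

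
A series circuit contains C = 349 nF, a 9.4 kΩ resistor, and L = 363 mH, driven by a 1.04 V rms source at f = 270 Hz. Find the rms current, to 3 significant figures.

ω = 2πf = 1696 rad/s
X_L = ωL = 616 Ω
X_C = 1/(ωC) = 1690 Ω
Net reactance X = X_L − X_C = -1070 Ω
Z = 9400 − j1070 Ω
|Z| = √(9400² + 1070²) = 9460 Ω
I = V/|Z| = 1.04/9460 = 110 μA

110 μA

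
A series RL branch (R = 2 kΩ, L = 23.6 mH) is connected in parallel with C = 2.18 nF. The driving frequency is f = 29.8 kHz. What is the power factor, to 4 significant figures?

ω = 2πf = 187200 rad/s
X_L = ωL = 4419 Ω
X_C = 1/(ωC) = 2450 Ω
Branch 1 (R+jX_L): Z₁ = 2000 + j4419 Ω, |Z₁| = 4850 Ω
Branch 2 (−jX_C): Z₂ = −j2450 Ω
Parallel: Z = Z₁Z₂/(Z₁+Z₂), |Z| = 4234 Ω, ∠Z = -68.90°
cos φ = cos(-68.90°) = 0.3599

0.3599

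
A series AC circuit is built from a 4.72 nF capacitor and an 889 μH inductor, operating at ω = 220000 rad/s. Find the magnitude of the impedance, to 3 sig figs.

767 Ω

X_L = ωL = 196 Ω
X_C = 1/(ωC) = 963 Ω
Net reactance X = X_L − X_C = -767 Ω
Z = − j767 Ω
|Z| = √(0² + 767²) = 767 Ω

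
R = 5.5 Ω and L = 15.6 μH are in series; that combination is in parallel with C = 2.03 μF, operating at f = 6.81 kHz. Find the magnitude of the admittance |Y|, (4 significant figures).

190.6 mS

ω = 2πf = 42790 rad/s
X_L = ωL = 0.6675 Ω
X_C = 1/(ωC) = 11.51 Ω
Branch 1 (R+jX_L): Z₁ = 5.500 + j0.6675 Ω, |Z₁| = 5.540 Ω
Branch 2 (−jX_C): Z₂ = −j11.51 Ω
Parallel: Z = Z₁Z₂/(Z₁+Z₂), |Z| = 5.245 Ω, ∠Z = -19.97°
|Y| = 1/|Z| = 190.6 mS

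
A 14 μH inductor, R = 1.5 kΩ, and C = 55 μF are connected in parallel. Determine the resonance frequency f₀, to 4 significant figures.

ω₀ = 1/√(LC) = 1/√(1.4e-05 × 5.5e-05) = 36040 rad/s
f₀ = ω₀/(2π) = 5.736 kHz

5.736 kHz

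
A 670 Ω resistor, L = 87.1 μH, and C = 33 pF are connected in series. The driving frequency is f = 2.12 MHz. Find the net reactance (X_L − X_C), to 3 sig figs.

ω = 2πf = 1.332e+07 rad/s
X_L = ωL = 1160 Ω
X_C = 1/(ωC) = 2270 Ω
X = 1160 − 2270 = -1110 Ω

-1110 Ω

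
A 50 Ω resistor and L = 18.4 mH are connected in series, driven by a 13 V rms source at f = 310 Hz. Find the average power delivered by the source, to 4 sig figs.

ω = 2πf = 1948 rad/s
X_L = ωL = 35.84 Ω
Z = 50.00 + j35.84 Ω
|Z| = √(50.00² + 35.84²) = 61.52 Ω
∠Z = arctan(35.84/50.00) = 35.63°
I = V/|Z| = 211.3 mA
P = VI cos φ = 13 × 0.2113 × cos(35.63°) = 2.233 W

2.233 W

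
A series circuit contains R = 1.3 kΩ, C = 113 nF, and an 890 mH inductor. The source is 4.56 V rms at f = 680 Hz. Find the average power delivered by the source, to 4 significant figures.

ω = 2πf = 4273 rad/s
X_L = ωL = 3803 Ω
X_C = 1/(ωC) = 2071 Ω
Net reactance X = X_L − X_C = 1731 Ω
Z = 1300 + j1731 Ω
|Z| = √(1300² + 1731²) = 2165 Ω
∠Z = arctan(1731/1300) = 53.10°
I = V/|Z| = 2.106 mA
P = VI cos φ = 4.56 × 0.002106 × cos(53.10°) = 5.767 mW

5.767 mW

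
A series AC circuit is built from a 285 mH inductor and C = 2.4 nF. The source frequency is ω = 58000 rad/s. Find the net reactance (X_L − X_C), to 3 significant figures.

X_L = ωL = 16500 Ω
X_C = 1/(ωC) = 7180 Ω
X = 16500 − 7180 = 9350 Ω

9350 Ω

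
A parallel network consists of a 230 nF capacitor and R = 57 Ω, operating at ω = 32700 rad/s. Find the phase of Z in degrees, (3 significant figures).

-23.2°

X_C = 1/(ωC) = 133 Ω
Parallel: admittances add. Y = 1/R + jωC
Y = (0.0175 + j0.00752) S
|Y| = 0.0191 S → |Z| = 1/|Y| = 52.4 Ω, ∠Z = −∠Y = -23.2°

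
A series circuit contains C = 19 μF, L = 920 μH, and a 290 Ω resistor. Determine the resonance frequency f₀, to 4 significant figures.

1.204 kHz

ω₀ = 1/√(LC) = 1/√(0.00092 × 1.9e-05) = 7564 rad/s
f₀ = ω₀/(2π) = 1.204 kHz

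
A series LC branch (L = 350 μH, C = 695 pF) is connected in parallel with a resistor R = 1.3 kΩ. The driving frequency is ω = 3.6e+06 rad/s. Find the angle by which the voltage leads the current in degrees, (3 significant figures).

56.5°

X_L = ωL = 1260 Ω
X_C = 1/(ωC) = 400 Ω
Branch 1: Z₁ = R = 1300 Ω
Branch 2 (series LC): Z₂ = j(X_L − X_C) = j860 Ω
Parallel: Z = Z₁Z₂/(Z₁+Z₂), |Z| = 717 Ω, ∠Z = 56.5°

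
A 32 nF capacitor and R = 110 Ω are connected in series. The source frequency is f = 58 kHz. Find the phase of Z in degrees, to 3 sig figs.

-37.9°

ω = 2πf = 364400 rad/s
X_C = 1/(ωC) = 85.8 Ω
Z = 110 − j85.8 Ω
|Z| = √(110² + 85.8²) = 139 Ω
∠Z = arctan(-85.8/110) = -37.9°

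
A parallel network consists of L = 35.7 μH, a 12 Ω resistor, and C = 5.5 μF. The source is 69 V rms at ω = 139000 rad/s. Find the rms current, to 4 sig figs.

39.27 A

X_L = ωL = 4.962 Ω
X_C = 1/(ωC) = 1.308 Ω
Parallel: admittances add. Y = 1/R + 1/(jωL) + jωC
Y = (0.08333 + j0.5630) S
|Y| = 0.5691 S → |Z| = 1/|Y| = 1.757 Ω, ∠Z = −∠Y = -81.58°
I = V/|Z| = 69/1.757 = 39.27 A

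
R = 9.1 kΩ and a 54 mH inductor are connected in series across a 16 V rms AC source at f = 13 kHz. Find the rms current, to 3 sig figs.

ω = 2πf = 81680 rad/s
X_L = ωL = 4410 Ω
Z = 9100 + j4410 Ω
|Z| = √(9100² + 4410²) = 10100 Ω
I = V/|Z| = 16/10100 = 1.58 mA

1.58 mA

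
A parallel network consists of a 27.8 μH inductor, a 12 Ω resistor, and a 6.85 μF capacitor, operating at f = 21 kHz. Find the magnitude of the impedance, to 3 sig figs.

ω = 2πf = 131900 rad/s
X_L = ωL = 3.67 Ω
X_C = 1/(ωC) = 1.11 Ω
Parallel: admittances add. Y = 1/R + 1/(jωL) + jωC
Y = (0.0833 + j0.631) S
|Y| = 0.637 S → |Z| = 1/|Y| = 1.57 Ω, ∠Z = −∠Y = -82.5°

1.57 Ω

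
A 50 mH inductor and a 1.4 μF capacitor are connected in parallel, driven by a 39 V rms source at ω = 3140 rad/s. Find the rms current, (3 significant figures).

X_L = ωL = 157 Ω
X_C = 1/(ωC) = 227 Ω
Parallel: admittances add. Y = 1/(jωL) + jωC
Y = (0 − j0.00197) S
|Y| = 0.00197 S → |Z| = 1/|Y| = 507 Ω, ∠Z = −∠Y = 90.0°
I = V/|Z| = 39/507 = 77.0 mA

77.0 mA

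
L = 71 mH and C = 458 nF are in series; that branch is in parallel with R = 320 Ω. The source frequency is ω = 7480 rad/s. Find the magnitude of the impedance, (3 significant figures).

X_L = ωL = 531 Ω
X_C = 1/(ωC) = 292 Ω
Branch 1: Z₁ = R = 320 Ω
Branch 2 (series LC): Z₂ = j(X_L − X_C) = j239 Ω
Parallel: Z = Z₁Z₂/(Z₁+Z₂), |Z| = 192 Ω, ∠Z = 53.2°

192 Ω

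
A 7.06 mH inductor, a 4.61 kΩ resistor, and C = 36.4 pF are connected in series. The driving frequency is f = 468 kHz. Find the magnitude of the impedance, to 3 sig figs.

12300 Ω

ω = 2πf = 2.941e+06 rad/s
X_L = ωL = 20800 Ω
X_C = 1/(ωC) = 9340 Ω
Net reactance X = X_L − X_C = 11400 Ω
Z = 4610 + j11400 Ω
|Z| = √(4610² + 11400²) = 12300 Ω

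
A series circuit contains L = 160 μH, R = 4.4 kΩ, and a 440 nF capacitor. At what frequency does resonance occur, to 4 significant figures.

ω₀ = 1/√(LC) = 1/√(0.00016 × 4.4e-07) = 119200 rad/s
f₀ = ω₀/(2π) = 18.97 kHz

18.97 kHz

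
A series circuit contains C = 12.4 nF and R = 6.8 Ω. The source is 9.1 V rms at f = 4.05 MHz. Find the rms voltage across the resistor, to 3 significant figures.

8.25 V

ω = 2πf = 2.545e+07 rad/s
X_C = 1/(ωC) = 3.17 Ω
Z = 6.80 − j3.17 Ω
|Z| = √(6.80² + 3.17²) = 7.50 Ω
I = V/|Z| = 1.21 A
V_R = I·|Z_R| = 1.21 × 6.80 = 8.25 V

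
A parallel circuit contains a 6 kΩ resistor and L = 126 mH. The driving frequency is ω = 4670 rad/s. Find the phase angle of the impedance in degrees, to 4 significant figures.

X_L = ωL = 588.4 Ω
Parallel: admittances add. Y = 1/R + 1/(jωL)
Y = (0.0001667 − j0.001699) S
|Y| = 0.001708 S → |Z| = 1/|Y| = 585.6 Ω, ∠Z = −∠Y = 84.40°

84.40°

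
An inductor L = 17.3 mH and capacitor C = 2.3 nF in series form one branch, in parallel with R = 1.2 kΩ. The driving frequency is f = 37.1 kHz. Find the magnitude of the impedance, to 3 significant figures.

ω = 2πf = 233100 rad/s
X_L = ωL = 4030 Ω
X_C = 1/(ωC) = 1870 Ω
Branch 1: Z₁ = R = 1200 Ω
Branch 2 (series LC): Z₂ = j(X_L − X_C) = j2170 Ω
Parallel: Z = Z₁Z₂/(Z₁+Z₂), |Z| = 1050 Ω, ∠Z = 29.0°

1050 Ω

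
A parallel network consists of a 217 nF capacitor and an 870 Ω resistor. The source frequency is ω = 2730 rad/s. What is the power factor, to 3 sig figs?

X_C = 1/(ωC) = 1690 Ω
Parallel: admittances add. Y = 1/R + jωC
Y = (0.00115 + j0.000592) S
|Y| = 0.00129 S → |Z| = 1/|Y| = 773 Ω, ∠Z = −∠Y = -27.3°
cos φ = cos(-27.3°) = 0.889

0.889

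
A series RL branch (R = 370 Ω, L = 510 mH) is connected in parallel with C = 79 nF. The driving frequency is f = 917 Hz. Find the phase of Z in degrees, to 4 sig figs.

ω = 2πf = 5762 rad/s
X_L = ωL = 2938 Ω
X_C = 1/(ωC) = 2197 Ω
Branch 1 (R+jX_L): Z₁ = 370.0 + j2938 Ω, |Z₁| = 2962 Ω
Branch 2 (−jX_C): Z₂ = −j2197 Ω
Parallel: Z = Z₁Z₂/(Z₁+Z₂), |Z| = 7852 Ω, ∠Z = -70.66°

-70.66°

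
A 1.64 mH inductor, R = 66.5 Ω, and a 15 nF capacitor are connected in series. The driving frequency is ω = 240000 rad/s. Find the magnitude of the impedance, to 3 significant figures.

134 Ω

X_L = ωL = 394 Ω
X_C = 1/(ωC) = 278 Ω
Net reactance X = X_L − X_C = 116 Ω
Z = 66.5 + j116 Ω
|Z| = √(66.5² + 116²) = 134 Ω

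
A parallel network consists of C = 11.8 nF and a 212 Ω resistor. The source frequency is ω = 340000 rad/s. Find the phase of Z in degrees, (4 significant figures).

X_C = 1/(ωC) = 249.3 Ω
Parallel: admittances add. Y = 1/R + jωC
Y = (0.004717 + j0.004012) S
|Y| = 0.006192 S → |Z| = 1/|Y| = 161.5 Ω, ∠Z = −∠Y = -40.38°

-40.38°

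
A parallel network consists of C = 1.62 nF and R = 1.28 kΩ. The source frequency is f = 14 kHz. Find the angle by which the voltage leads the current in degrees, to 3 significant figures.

ω = 2πf = 87960 rad/s
X_C = 1/(ωC) = 7020 Ω
Parallel: admittances add. Y = 1/R + jωC
Y = (0.000781 + j0.000143) S
|Y| = 0.000794 S → |Z| = 1/|Y| = 1260 Ω, ∠Z = −∠Y = -10.3°

-10.3°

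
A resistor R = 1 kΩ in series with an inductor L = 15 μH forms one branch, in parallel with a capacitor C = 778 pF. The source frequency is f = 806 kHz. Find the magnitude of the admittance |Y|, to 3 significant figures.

3.99 mS

ω = 2πf = 5.064e+06 rad/s
X_L = ωL = 76.0 Ω
X_C = 1/(ωC) = 254 Ω
Branch 1 (R+jX_L): Z₁ = 1000 + j76.0 Ω, |Z₁| = 1000 Ω
Branch 2 (−jX_C): Z₂ = −j254 Ω
Parallel: Z = Z₁Z₂/(Z₁+Z₂), |Z| = 251 Ω, ∠Z = -75.6°
|Y| = 1/|Z| = 3.99 mS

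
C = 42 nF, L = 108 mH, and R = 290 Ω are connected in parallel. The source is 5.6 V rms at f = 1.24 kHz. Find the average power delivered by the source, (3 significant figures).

108 mW

ω = 2πf = 7791 rad/s
X_L = ωL = 841 Ω
X_C = 1/(ωC) = 3060 Ω
Parallel: admittances add. Y = 1/R + 1/(jωL) + jωC
Y = (0.00345 − j0.000861) S
|Y| = 0.00355 S → |Z| = 1/|Y| = 281 Ω, ∠Z = −∠Y = 14.0°
I = V/|Z| = 19.9 mA
P = VI cos φ = 5.6 × 0.0199 × cos(14.0°) = 108 mW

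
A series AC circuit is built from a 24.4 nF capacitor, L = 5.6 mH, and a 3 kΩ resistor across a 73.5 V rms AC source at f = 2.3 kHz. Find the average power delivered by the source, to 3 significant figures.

977 mW

ω = 2πf = 14450 rad/s
X_L = ωL = 80.9 Ω
X_C = 1/(ωC) = 2840 Ω
Net reactance X = X_L − X_C = -2760 Ω
Z = 3000 − j2760 Ω
|Z| = √(3000² + 2760²) = 4070 Ω
∠Z = arctan(-2760/3000) = -42.6°
I = V/|Z| = 18.0 mA
P = VI cos φ = 73.5 × 0.0180 × cos(-42.6°) = 977 mW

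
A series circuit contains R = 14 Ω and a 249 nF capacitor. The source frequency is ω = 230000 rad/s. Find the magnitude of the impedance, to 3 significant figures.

X_C = 1/(ωC) = 17.5 Ω
Z = 14.0 − j17.5 Ω
|Z| = √(14.0² + 17.5²) = 22.4 Ω

22.4 Ω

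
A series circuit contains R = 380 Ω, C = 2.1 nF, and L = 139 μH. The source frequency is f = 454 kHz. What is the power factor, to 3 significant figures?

ω = 2πf = 2.853e+06 rad/s
X_L = ωL = 397 Ω
X_C = 1/(ωC) = 167 Ω
Net reactance X = X_L − X_C = 230 Ω
Z = 380 + j230 Ω
|Z| = √(380² + 230²) = 444 Ω
∠Z = arctan(230/380) = 31.1°
cos φ = cos(31.1°) = 0.856

0.856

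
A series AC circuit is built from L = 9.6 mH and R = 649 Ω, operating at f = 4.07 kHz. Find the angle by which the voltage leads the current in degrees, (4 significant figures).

ω = 2πf = 25570 rad/s
X_L = ωL = 245.5 Ω
Z = 649.0 + j245.5 Ω
|Z| = √(649.0² + 245.5²) = 693.9 Ω
∠Z = arctan(245.5/649.0) = 20.72°

20.72°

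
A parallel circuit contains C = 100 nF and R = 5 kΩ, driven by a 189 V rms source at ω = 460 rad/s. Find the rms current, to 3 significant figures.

X_C = 1/(ωC) = 21700 Ω
Parallel: admittances add. Y = 1/R + jωC
Y = (0.000200 + j4.6e-05) S
|Y| = 0.000205 S → |Z| = 1/|Y| = 4870 Ω, ∠Z = −∠Y = -13.0°
I = V/|Z| = 189/4870 = 38.8 mA

38.8 mA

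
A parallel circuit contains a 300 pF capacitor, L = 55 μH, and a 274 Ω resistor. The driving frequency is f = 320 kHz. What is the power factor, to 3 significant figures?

0.397

ω = 2πf = 2.011e+06 rad/s
X_L = ωL = 111 Ω
X_C = 1/(ωC) = 1660 Ω
Parallel: admittances add. Y = 1/R + 1/(jωL) + jωC
Y = (0.00365 − j0.00844) S
|Y| = 0.00920 S → |Z| = 1/|Y| = 109 Ω, ∠Z = −∠Y = 66.6°
cos φ = cos(66.6°) = 0.397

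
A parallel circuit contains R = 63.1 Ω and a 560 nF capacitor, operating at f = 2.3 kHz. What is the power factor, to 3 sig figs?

ω = 2πf = 14450 rad/s
X_C = 1/(ωC) = 124 Ω
Parallel: admittances add. Y = 1/R + jωC
Y = (0.0158 + j0.00809) S
|Y| = 0.0178 S → |Z| = 1/|Y| = 56.2 Ω, ∠Z = −∠Y = -27.1°
cos φ = cos(-27.1°) = 0.891

0.891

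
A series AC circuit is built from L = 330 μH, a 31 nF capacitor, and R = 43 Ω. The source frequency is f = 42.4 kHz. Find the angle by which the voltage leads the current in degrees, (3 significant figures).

-37.6°

ω = 2πf = 266400 rad/s
X_L = ωL = 87.9 Ω
X_C = 1/(ωC) = 121 Ω
Net reactance X = X_L − X_C = -33.2 Ω
Z = 43.0 − j33.2 Ω
|Z| = √(43.0² + 33.2²) = 54.3 Ω
∠Z = arctan(-33.2/43.0) = -37.6°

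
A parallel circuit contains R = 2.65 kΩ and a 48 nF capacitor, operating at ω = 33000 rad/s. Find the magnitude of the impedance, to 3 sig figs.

X_C = 1/(ωC) = 631 Ω
Parallel: admittances add. Y = 1/R + jωC
Y = (0.000377 + j0.00158) S
|Y| = 0.00163 S → |Z| = 1/|Y| = 614 Ω, ∠Z = −∠Y = -76.6°

614 Ω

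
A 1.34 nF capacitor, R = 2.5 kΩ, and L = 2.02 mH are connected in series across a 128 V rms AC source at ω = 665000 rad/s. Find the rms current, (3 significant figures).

51.0 mA

X_L = ωL = 1340 Ω
X_C = 1/(ωC) = 1120 Ω
Net reactance X = X_L − X_C = 221 Ω
Z = 2500 + j221 Ω
|Z| = √(2500² + 221²) = 2510 Ω
I = V/|Z| = 128/2510 = 51.0 mA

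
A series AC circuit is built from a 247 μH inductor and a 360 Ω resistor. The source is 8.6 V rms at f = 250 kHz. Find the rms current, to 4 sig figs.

16.25 mA

ω = 2πf = 1.571e+06 rad/s
X_L = ωL = 388.0 Ω
Z = 360.0 + j388.0 Ω
|Z| = √(360.0² + 388.0²) = 529.3 Ω
I = V/|Z| = 8.6/529.3 = 16.25 mA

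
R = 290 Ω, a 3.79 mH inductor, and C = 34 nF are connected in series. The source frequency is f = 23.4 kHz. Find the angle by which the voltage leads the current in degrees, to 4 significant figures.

50.93°

ω = 2πf = 147000 rad/s
X_L = ωL = 557.2 Ω
X_C = 1/(ωC) = 200.0 Ω
Net reactance X = X_L − X_C = 357.2 Ω
Z = 290.0 + j357.2 Ω
|Z| = √(290.0² + 357.2²) = 460.1 Ω
∠Z = arctan(357.2/290.0) = 50.93°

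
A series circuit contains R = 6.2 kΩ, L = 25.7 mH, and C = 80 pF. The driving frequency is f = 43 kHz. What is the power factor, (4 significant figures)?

0.1557

ω = 2πf = 270200 rad/s
X_L = ωL = 6944 Ω
X_C = 1/(ωC) = 46270 Ω
Net reactance X = X_L − X_C = -39320 Ω
Z = 6200 − j39320 Ω
|Z| = √(6200² + 39320²) = 39810 Ω
∠Z = arctan(-39320/6200) = -81.04°
cos φ = cos(-81.04°) = 0.1557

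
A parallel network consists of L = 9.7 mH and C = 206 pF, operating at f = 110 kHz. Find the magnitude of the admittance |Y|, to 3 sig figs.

6.78 μS

ω = 2πf = 691200 rad/s
X_L = ωL = 6700 Ω
X_C = 1/(ωC) = 7020 Ω
Parallel: admittances add. Y = 1/(jωL) + jωC
Y = (0 − j6.78e-06) S
|Y| = 6.78e-06 S → |Z| = 1/|Y| = 147000 Ω, ∠Z = −∠Y = 90.0°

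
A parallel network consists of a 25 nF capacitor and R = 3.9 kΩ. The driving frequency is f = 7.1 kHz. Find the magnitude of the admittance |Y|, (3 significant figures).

ω = 2πf = 44610 rad/s
X_C = 1/(ωC) = 897 Ω
Parallel: admittances add. Y = 1/R + jωC
Y = (0.000256 + j0.00112) S
|Y| = 0.00114 S → |Z| = 1/|Y| = 874 Ω, ∠Z = −∠Y = -77.1°

1.14 mS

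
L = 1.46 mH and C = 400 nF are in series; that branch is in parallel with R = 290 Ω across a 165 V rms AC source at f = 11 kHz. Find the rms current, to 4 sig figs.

2.612 A

ω = 2πf = 69120 rad/s
X_L = ωL = 100.9 Ω
X_C = 1/(ωC) = 36.17 Ω
Branch 1: Z₁ = R = 290.0 Ω
Branch 2 (series LC): Z₂ = j(X_L − X_C) = j64.74 Ω
Parallel: Z = Z₁Z₂/(Z₁+Z₂), |Z| = 63.18 Ω, ∠Z = 77.42°
I = V/|Z| = 165/63.18 = 2.612 A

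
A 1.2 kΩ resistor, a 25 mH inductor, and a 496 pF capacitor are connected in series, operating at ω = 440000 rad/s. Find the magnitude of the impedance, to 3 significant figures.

6530 Ω

X_L = ωL = 11000 Ω
X_C = 1/(ωC) = 4580 Ω
Net reactance X = X_L − X_C = 6420 Ω
Z = 1200 + j6420 Ω
|Z| = √(1200² + 6420²) = 6530 Ω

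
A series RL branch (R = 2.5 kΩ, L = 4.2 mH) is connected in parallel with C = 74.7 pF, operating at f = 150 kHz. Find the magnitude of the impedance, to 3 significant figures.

6310 Ω

ω = 2πf = 942500 rad/s
X_L = ωL = 3960 Ω
X_C = 1/(ωC) = 14200 Ω
Branch 1 (R+jX_L): Z₁ = 2500 + j3960 Ω, |Z₁| = 4680 Ω
Branch 2 (−jX_C): Z₂ = −j14200 Ω
Parallel: Z = Z₁Z₂/(Z₁+Z₂), |Z| = 6310 Ω, ∠Z = 44.0°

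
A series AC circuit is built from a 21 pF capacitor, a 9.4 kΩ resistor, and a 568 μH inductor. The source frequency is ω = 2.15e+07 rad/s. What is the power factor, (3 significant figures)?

0.685

X_L = ωL = 12200 Ω
X_C = 1/(ωC) = 2210 Ω
Net reactance X = X_L − X_C = 10000 Ω
Z = 9400 + j10000 Ω
|Z| = √(9400² + 10000²) = 13700 Ω
∠Z = arctan(10000/9400) = 46.8°
cos φ = cos(46.8°) = 0.685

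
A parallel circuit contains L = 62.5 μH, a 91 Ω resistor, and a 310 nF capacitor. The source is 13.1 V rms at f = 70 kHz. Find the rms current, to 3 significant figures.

1.32 A

ω = 2πf = 439800 rad/s
X_L = ωL = 27.5 Ω
X_C = 1/(ωC) = 7.33 Ω
Parallel: admittances add. Y = 1/R + 1/(jωL) + jωC
Y = (0.0110 + j0.100) S
|Y| = 0.101 S → |Z| = 1/|Y| = 9.94 Ω, ∠Z = −∠Y = -83.7°
I = V/|Z| = 13.1/9.94 = 1.32 A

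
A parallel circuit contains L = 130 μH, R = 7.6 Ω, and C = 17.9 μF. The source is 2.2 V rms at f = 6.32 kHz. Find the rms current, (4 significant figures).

ω = 2πf = 39710 rad/s
X_L = ωL = 5.162 Ω
X_C = 1/(ωC) = 1.407 Ω
Parallel: admittances add. Y = 1/R + 1/(jωL) + jωC
Y = (0.1316 + j0.5171) S
|Y| = 0.5336 S → |Z| = 1/|Y| = 1.874 Ω, ∠Z = −∠Y = -75.72°
I = V/|Z| = 2.2/1.874 = 1.174 A

1.174 A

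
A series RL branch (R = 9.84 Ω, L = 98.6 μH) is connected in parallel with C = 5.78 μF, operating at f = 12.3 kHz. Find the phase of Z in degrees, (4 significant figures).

ω = 2πf = 77280 rad/s
X_L = ωL = 7.620 Ω
X_C = 1/(ωC) = 2.239 Ω
Branch 1 (R+jX_L): Z₁ = 9.840 + j7.620 Ω, |Z₁| = 12.45 Ω
Branch 2 (−jX_C): Z₂ = −j2.239 Ω
Parallel: Z = Z₁Z₂/(Z₁+Z₂), |Z| = 2.484 Ω, ∠Z = -80.92°

-80.92°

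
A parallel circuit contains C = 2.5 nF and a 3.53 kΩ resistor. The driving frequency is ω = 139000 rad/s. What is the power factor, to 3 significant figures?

0.632

X_C = 1/(ωC) = 2880 Ω
Parallel: admittances add. Y = 1/R + jωC
Y = (0.000283 + j0.000347) S
|Y| = 0.000448 S → |Z| = 1/|Y| = 2230 Ω, ∠Z = −∠Y = -50.8°
cos φ = cos(-50.8°) = 0.632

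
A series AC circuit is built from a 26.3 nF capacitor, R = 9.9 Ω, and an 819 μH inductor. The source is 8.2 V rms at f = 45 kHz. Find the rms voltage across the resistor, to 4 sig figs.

0.8318 V

ω = 2πf = 282700 rad/s
X_L = ωL = 231.6 Ω
X_C = 1/(ωC) = 134.5 Ω
Net reactance X = X_L − X_C = 97.09 Ω
Z = 9.900 + j97.09 Ω
|Z| = √(9.900² + 97.09²) = 97.59 Ω
I = V/|Z| = 84.02 mA
V_R = I·|Z_R| = 0.08402 × 9.900 = 0.8318 V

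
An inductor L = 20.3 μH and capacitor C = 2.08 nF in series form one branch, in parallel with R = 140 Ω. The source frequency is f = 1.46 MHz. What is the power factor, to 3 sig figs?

ω = 2πf = 9.173e+06 rad/s
X_L = ωL = 186 Ω
X_C = 1/(ωC) = 52.4 Ω
Branch 1: Z₁ = R = 140 Ω
Branch 2 (series LC): Z₂ = j(X_L − X_C) = j134 Ω
Parallel: Z = Z₁Z₂/(Z₁+Z₂), |Z| = 96.7 Ω, ∠Z = 46.3°
cos φ = cos(46.3°) = 0.691

0.691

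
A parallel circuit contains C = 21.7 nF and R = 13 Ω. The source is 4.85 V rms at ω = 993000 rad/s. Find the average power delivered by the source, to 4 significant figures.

X_C = 1/(ωC) = 46.41 Ω
Parallel: admittances add. Y = 1/R + jωC
Y = (0.07692 + j0.02155) S
|Y| = 0.07988 S → |Z| = 1/|Y| = 12.52 Ω, ∠Z = −∠Y = -15.65°
I = V/|Z| = 387.4 mA
P = VI cos φ = 4.85 × 0.3874 × cos(-15.65°) = 1.809 W

1.809 W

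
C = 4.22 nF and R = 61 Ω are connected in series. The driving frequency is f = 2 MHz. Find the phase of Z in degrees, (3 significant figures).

-17.2°

ω = 2πf = 1.257e+07 rad/s
X_C = 1/(ωC) = 18.9 Ω
Z = 61.0 − j18.9 Ω
|Z| = √(61.0² + 18.9²) = 63.8 Ω
∠Z = arctan(-18.9/61.0) = -17.2°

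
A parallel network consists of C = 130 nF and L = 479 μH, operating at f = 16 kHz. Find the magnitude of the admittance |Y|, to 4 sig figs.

ω = 2πf = 100500 rad/s
X_L = ωL = 48.15 Ω
X_C = 1/(ωC) = 76.52 Ω
Parallel: admittances add. Y = 1/(jωL) + jωC
Y = (0 − j0.007698) S
|Y| = 0.007698 S → |Z| = 1/|Y| = 129.9 Ω, ∠Z = −∠Y = 90.00°

7.698 mS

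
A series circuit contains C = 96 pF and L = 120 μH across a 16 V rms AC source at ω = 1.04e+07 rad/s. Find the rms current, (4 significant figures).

64.94 mA

X_L = ωL = 1248 Ω
X_C = 1/(ωC) = 1002 Ω
Net reactance X = X_L − X_C = 246.4 Ω
Z = j246.4 Ω
|Z| = √(0² + 246.4²) = 246.4 Ω
I = V/|Z| = 16/246.4 = 64.94 mA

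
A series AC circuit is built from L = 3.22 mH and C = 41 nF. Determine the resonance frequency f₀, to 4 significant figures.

ω₀ = 1/√(LC) = 1/√(0.00322 × 4.1e-08) = 87030 rad/s
f₀ = ω₀/(2π) = 13.85 kHz

13.85 kHz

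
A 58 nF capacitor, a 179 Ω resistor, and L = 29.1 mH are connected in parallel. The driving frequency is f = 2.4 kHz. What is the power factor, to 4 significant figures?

ω = 2πf = 15080 rad/s
X_L = ωL = 438.8 Ω
X_C = 1/(ωC) = 1143 Ω
Parallel: admittances add. Y = 1/R + 1/(jωL) + jωC
Y = (0.005587 − j0.001404) S
|Y| = 0.005760 S → |Z| = 1/|Y| = 173.6 Ω, ∠Z = −∠Y = 14.11°
cos φ = cos(14.11°) = 0.9698

0.9698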